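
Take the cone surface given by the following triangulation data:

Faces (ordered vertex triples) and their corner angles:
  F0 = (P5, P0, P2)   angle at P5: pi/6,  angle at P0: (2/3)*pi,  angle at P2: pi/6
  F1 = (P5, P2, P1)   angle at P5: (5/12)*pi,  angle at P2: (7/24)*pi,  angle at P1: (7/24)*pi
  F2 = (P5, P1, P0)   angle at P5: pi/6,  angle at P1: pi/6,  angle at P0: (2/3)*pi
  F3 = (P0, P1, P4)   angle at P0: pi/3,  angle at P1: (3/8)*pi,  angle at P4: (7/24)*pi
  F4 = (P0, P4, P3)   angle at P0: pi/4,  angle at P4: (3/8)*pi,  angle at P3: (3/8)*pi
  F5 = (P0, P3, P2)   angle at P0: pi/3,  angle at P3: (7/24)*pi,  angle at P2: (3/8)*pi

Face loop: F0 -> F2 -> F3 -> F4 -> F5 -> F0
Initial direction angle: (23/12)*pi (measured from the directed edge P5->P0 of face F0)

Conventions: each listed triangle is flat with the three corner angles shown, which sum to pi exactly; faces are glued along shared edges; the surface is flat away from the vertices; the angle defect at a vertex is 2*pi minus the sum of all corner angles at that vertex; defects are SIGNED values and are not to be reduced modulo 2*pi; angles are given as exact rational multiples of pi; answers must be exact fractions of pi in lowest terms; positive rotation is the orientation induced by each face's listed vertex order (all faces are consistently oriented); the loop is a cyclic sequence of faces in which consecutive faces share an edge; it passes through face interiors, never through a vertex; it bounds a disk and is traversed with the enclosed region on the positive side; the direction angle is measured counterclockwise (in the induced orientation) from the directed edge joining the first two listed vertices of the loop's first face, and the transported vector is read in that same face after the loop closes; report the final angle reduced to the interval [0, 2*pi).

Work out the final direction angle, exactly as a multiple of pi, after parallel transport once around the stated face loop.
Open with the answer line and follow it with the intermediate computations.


Answer: final direction angle = (5/3)*pi

enclosed vertex P0: corner angles sum to (9/4)*pi, defect = 2*pi - (9/4)*pi = -pi/4
the final direction is the initial angle plus the enclosed defects, taken mod 2*pi in the induced orientation
final angle = (23/12)*pi - pi/4 = (5/3)*pi (mod 2*pi)


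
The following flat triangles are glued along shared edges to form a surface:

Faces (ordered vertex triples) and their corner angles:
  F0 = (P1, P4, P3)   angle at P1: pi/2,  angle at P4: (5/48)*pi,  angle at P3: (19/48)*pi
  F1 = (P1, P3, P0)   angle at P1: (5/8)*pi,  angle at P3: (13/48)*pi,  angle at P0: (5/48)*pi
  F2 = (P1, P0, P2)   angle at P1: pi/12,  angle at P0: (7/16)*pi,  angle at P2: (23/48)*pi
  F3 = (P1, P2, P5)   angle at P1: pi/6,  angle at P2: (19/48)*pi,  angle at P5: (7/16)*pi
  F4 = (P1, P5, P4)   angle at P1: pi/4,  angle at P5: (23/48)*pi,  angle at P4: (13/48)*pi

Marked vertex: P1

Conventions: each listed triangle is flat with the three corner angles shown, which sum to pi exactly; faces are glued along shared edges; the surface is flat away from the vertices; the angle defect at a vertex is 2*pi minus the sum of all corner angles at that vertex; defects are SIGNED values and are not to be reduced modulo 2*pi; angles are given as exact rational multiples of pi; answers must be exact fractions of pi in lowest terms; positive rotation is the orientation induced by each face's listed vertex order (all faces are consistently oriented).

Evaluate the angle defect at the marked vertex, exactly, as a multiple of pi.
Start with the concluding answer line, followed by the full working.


Answer: defect(P1) = (3/8)*pi

Sum of corner angles at P1: (13/8)*pi
defect = 2*pi - (13/8)*pi


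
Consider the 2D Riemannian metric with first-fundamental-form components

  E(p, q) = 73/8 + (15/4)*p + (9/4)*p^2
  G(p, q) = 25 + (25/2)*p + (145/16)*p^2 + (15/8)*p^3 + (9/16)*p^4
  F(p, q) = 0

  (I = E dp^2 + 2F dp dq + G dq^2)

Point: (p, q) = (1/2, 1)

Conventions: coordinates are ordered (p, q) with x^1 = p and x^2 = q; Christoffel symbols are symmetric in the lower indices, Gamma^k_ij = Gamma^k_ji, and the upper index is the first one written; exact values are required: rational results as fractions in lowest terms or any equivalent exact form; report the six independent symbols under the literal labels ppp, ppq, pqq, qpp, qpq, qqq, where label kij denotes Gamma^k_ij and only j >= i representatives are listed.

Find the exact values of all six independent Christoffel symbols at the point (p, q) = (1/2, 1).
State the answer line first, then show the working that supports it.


Answer: Gamma_ppp = 48/185, Gamma_ppq = 0, Gamma_pqq = -186/185, Gamma_qpp = 0, Gamma_qpq = 32/93, Gamma_qqq = 0

E = 185/16, F = 0, G = 8649/256 at the point
E_p = 6, E_q = 0, F_p = 0, F_q = 0, G_p = 93/4, G_q = 0
EG - F^2 = 1600065/4096;  g^inv = (4096/1600065) * [[8649/256, 0], [0, 185/16]]
first-kind symbols [ij,l] = (1/2)(d_i g_jl + d_j g_il - d_l g_ij): [pp,p] = E_p/2 = 3, [pp,q] = F_p - E_q/2 = 0, [pq,p] = E_q/2 = 0, [pq,q] = G_p/2 = 93/8, [qq,p] = F_q - G_p/2 = -93/8, [qq,q] = G_q/2 = 0
Gamma^p_ij = (G*[ij,p] - F*[ij,q])/(EG - F^2), Gamma^q_ij = (E*[ij,q] - F*[ij,p])/(EG - F^2)


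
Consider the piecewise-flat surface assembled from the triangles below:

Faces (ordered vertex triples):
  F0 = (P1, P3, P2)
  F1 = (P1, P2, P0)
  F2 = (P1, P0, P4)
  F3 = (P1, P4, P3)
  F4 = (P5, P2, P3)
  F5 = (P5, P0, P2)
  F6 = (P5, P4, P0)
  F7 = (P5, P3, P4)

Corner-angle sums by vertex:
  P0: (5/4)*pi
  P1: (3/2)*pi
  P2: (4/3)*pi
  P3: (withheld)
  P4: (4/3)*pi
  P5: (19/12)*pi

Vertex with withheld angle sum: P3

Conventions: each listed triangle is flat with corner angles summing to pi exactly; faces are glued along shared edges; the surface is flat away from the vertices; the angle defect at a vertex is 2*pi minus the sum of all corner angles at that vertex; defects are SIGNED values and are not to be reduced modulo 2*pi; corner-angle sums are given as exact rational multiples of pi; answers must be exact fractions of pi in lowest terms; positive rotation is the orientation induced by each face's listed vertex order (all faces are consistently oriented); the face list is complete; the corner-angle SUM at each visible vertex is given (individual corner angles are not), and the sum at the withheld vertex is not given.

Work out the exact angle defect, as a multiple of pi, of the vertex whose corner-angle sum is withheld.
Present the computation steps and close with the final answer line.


V = 6, E = 12, F = 8; chi = V - E + F = 2
Gauss-Bonnet: total defect = 2*pi*chi = 4*pi; visible defects sum to 3*pi

Answer: defect(P3) = pi


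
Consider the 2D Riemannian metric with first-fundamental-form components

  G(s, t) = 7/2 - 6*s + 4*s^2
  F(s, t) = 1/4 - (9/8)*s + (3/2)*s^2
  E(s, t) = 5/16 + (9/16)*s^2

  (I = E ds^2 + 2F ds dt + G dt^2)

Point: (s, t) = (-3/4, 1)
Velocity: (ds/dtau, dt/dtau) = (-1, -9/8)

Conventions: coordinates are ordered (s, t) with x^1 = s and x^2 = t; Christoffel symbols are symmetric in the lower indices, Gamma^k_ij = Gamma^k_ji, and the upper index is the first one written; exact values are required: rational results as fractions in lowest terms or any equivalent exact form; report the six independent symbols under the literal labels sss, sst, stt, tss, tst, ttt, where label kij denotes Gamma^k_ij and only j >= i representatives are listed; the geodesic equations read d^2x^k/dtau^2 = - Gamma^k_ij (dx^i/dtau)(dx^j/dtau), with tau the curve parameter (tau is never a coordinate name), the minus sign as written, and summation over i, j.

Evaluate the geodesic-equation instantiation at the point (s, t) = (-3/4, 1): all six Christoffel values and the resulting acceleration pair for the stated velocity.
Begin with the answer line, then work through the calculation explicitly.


Answer: Gamma_sss = 756/919, Gamma_sst = 3968/919, Gamma_stt = 20992/919, Gamma_tss = -891/1838, Gamma_tst = -1288/919, Gamma_ttt = -3968/919; accelerations (d^2s/dtau^2, d^2t/dtau^2) = (-36252/919, 16731/1838)

E = 161/256, F = 31/16, G = 41/4 at the point
E_s = -27/32, E_t = 0, F_s = -27/8, F_t = 0, G_s = -12, G_t = 0
EG - F^2 = 2757/1024;  g^inv = (1024/2757) * [[41/4, -31/16], [-31/16, 161/256]]
first-kind symbols [ij,l] = (1/2)(d_i g_jl + d_j g_il - d_l g_ij): [ss,s] = E_s/2 = -27/64, [ss,t] = F_s - E_t/2 = -27/8, [st,s] = E_t/2 = 0, [st,t] = G_s/2 = -6, [tt,s] = F_t - G_s/2 = 6, [tt,t] = G_t/2 = 0
Gamma^s_ij = (G*[ij,s] - F*[ij,t])/(EG - F^2), Gamma^t_ij = (E*[ij,t] - F*[ij,s])/(EG - F^2)
Gamma_sss = 756/919, Gamma_sst = 3968/919, Gamma_stt = 20992/919, Gamma_tss = -891/1838, Gamma_tst = -1288/919, Gamma_ttt = -3968/919
d^2s/dtau^2 = -(Gamma_sss*(-1)^2 + 2*Gamma_sst*(-1)*(-9/8) + Gamma_stt*(-9/8)^2) = -36252/919
d^2t/dtau^2 = -(Gamma_tss*(-1)^2 + 2*Gamma_tst*(-1)*(-9/8) + Gamma_ttt*(-9/8)^2) = 16731/1838


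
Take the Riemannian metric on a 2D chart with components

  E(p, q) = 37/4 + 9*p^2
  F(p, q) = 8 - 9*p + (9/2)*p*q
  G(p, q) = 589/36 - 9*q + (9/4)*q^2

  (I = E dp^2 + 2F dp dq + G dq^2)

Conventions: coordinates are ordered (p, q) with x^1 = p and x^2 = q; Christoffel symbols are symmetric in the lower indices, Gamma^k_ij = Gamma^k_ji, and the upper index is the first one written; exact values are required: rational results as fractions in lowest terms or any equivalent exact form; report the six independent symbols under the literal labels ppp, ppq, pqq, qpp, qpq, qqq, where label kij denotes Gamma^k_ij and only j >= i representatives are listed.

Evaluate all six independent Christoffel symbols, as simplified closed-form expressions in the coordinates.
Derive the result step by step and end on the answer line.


E = 37/4 + 9*p^2; F = 8 - 9*p + (9/2)*p*q; G = 589/36 - 9*q + (9/4)*q^2
Gamma^k_ij = (1/2) g^{kl} (d_i g_jl + d_j g_il - d_l g_ij), with g^inv = (1/(EG-F^2)) [[G, -F], [-F, E]]
first partials: E_p = 18*p, E_q = 0, F_p = -9 + (9/2)*q, F_q = (9/2)*p, G_p = 0, G_q = -9 + (9/2)*q
D = EG - F^2 = 12577/144 - (333/4)*q + 144*p + (333/16)*q^2 - 72*p*q + (265/4)*p^2
expanded: Gamma^p_pp = (G E_p - 2F F_p + F E_q)/(2D), Gamma^p_pq = (G E_q - F G_p)/(2D), Gamma^p_qq = (2G F_q - G G_p - F G_q)/(2D), Gamma^q_pp = (2E F_p - E E_q - F E_p)/(2D), Gamma^q_pq = (E G_p - F E_q)/(2D), Gamma^q_qq = (E G_q - 2F F_q + F G_p)/(2D); substitute and cancel common factors

Answer: Gamma_ppp = (9540*p - 5184*q + 10368)/(9540*p^2 - 10368*p*q + 20736*p + 2997*q^2 - 11988*q + 12577), Gamma_ppq = 0, Gamma_pqq = (4770*p - 2592*q + 5184)/(9540*p^2 - 10368*p*q + 20736*p + 2997*q^2 - 11988*q + 12577), Gamma_qpp = (-10368*p + 5994*q - 11988)/(9540*p^2 - 10368*p*q + 20736*p + 2997*q^2 - 11988*q + 12577), Gamma_qpq = 0, Gamma_qqq = (-5184*p + 2997*q - 5994)/(9540*p^2 - 10368*p*q + 20736*p + 2997*q^2 - 11988*q + 12577)


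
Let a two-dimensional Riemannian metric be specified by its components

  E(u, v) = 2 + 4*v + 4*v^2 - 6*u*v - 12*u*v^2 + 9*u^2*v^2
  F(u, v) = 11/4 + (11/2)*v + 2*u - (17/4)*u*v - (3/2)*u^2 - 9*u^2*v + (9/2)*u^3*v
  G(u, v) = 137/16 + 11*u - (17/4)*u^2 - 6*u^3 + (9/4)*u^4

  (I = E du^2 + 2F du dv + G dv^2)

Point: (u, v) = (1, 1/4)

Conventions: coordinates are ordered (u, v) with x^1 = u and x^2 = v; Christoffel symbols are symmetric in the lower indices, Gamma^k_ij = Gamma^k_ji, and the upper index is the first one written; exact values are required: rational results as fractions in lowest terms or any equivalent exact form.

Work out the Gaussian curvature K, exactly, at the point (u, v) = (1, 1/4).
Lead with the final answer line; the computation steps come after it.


Answer: K = -64/9409

E = 25/16, F = 39/16, G = 185/16, EG - F^2 = 97/8 at the point
E_u = -9/8, E_v = -3/2, F_u = -51/16, F_v = -13/4, G_u = -13/2, G_v = 0
E_vv = 2, F_uv = -35/4, G_uu = -35/2
Brioschi: K = (det M1 - det M2) / (EG - F^2)^2 with the standard first/second-derivative matrices M1, M2.
M1 = [[-E_vv/2 + F_uv - G_uu/2, E_u/2, F_u - E_v/2], [F_v - G_u/2, E, F], [G_v/2, F, G]] = [[-1, -9/16, -39/16], [0, 25/16, 39/16], [0, 39/16, 185/16]]; det M1 = -97/8
M2 = [[0, E_v/2, G_u/2], [E_v/2, E, F], [G_u/2, F, G]] = [[0, -3/4, -13/4], [-3/4, 25/16, 39/16], [-13/4, 39/16, 185/16]]; det M2 = -89/8
det M1 - det M2 = -1; K = -1 / (97/8)^2 = -64/9409


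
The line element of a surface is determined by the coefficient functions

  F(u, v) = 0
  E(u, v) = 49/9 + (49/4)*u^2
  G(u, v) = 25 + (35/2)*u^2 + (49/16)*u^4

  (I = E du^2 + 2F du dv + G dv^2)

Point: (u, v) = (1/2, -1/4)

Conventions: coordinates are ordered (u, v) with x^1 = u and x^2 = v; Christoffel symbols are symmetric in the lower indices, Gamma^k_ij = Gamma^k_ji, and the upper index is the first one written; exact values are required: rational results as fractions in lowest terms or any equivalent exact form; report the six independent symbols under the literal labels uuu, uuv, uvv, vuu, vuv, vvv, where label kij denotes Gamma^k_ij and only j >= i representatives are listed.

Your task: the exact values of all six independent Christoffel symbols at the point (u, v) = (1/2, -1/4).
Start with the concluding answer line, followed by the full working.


Answer: Gamma_uuu = 18/25, Gamma_uuv = 0, Gamma_uvv = -783/700, Gamma_vuu = 0, Gamma_vuv = 28/87, Gamma_vvv = 0

E = 1225/144, F = 0, G = 7569/256 at the point
E_u = 49/4, E_v = 0, F_u = 0, F_v = 0, G_u = 609/32, G_v = 0
EG - F^2 = 1030225/4096;  g^inv = (4096/1030225) * [[7569/256, 0], [0, 1225/144]]
first-kind symbols [ij,l] = (1/2)(d_i g_jl + d_j g_il - d_l g_ij): [uu,u] = E_u/2 = 49/8, [uu,v] = F_u - E_v/2 = 0, [uv,u] = E_v/2 = 0, [uv,v] = G_u/2 = 609/64, [vv,u] = F_v - G_u/2 = -609/64, [vv,v] = G_v/2 = 0
Gamma^u_ij = (G*[ij,u] - F*[ij,v])/(EG - F^2), Gamma^v_ij = (E*[ij,v] - F*[ij,u])/(EG - F^2)


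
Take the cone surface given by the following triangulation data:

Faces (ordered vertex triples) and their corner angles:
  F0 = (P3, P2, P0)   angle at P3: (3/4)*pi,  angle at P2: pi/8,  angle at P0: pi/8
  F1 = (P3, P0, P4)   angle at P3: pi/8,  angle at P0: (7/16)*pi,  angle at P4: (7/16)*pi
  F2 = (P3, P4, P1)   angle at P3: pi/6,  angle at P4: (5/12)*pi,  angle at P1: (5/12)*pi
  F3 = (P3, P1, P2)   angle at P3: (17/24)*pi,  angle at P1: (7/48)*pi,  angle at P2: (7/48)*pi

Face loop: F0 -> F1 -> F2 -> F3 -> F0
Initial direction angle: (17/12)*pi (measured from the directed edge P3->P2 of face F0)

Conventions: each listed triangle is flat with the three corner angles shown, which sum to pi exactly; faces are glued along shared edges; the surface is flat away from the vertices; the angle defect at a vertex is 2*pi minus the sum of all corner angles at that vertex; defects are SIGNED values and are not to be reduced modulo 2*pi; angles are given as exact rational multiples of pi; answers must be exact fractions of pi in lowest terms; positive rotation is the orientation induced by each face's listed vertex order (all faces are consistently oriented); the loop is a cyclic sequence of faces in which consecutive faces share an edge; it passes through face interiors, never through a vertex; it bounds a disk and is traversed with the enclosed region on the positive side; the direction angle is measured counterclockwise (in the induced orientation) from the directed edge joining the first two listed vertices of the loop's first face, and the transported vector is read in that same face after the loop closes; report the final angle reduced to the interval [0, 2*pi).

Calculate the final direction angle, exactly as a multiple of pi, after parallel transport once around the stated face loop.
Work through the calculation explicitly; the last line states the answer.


enclosed vertex P3: corner angles sum to (7/4)*pi, defect = 2*pi - (7/4)*pi = pi/4
summing the enclosed defects onto the initial angle, mod 2*pi in the induced orientation:
final angle = (17/12)*pi + pi/4 = (5/3)*pi (mod 2*pi)

Answer: final direction angle = (5/3)*pi


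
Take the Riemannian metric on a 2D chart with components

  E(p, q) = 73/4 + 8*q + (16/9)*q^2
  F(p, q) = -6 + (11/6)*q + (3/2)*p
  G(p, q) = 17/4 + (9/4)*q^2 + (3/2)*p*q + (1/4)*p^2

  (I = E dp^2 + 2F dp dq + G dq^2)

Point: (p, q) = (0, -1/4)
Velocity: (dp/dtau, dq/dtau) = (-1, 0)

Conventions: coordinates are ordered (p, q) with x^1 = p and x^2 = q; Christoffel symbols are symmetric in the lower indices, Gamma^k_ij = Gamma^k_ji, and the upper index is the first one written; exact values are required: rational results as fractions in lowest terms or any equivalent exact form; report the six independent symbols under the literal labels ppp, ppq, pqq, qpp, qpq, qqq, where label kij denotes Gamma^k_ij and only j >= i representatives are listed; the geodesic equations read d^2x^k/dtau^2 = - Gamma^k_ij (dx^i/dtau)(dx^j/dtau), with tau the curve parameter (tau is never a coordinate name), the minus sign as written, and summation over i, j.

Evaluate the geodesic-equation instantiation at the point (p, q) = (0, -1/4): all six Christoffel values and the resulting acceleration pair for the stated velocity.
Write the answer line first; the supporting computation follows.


Answer: Gamma_ppp = -2960/6717, Gamma_ppq = 33178/69409, Gamma_pqq = 48291/277636, Gamma_qpp = -22496/20151, Gamma_qpq = 4436/6717, Gamma_qqq = 286/2239; accelerations (d^2p/dtau^2, d^2q/dtau^2) = (2960/6717, 22496/20151)

E = 589/36, F = -155/24, G = 281/64 at the point
E_p = 0, E_q = 64/9, F_p = 3/2, F_q = 11/6, G_p = -3/8, G_q = -9/8
EG - F^2 = 69409/2304;  g^inv = (2304/69409) * [[281/64, 155/24], [155/24, 589/36]]
first-kind symbols [ij,l] = (1/2)(d_i g_jl + d_j g_il - d_l g_ij): [pp,p] = E_p/2 = 0, [pp,q] = F_p - E_q/2 = -37/18, [pq,p] = E_q/2 = 32/9, [pq,q] = G_p/2 = -3/16, [qq,p] = F_q - G_p/2 = 97/48, [qq,q] = G_q/2 = -9/16
Gamma^p_ij = (G*[ij,p] - F*[ij,q])/(EG - F^2), Gamma^q_ij = (E*[ij,q] - F*[ij,p])/(EG - F^2)
Gamma_ppp = -2960/6717, Gamma_ppq = 33178/69409, Gamma_pqq = 48291/277636, Gamma_qpp = -22496/20151, Gamma_qpq = 4436/6717, Gamma_qqq = 286/2239
d^2p/dtau^2 = -(Gamma_ppp*(-1)^2 + 2*Gamma_ppq*(-1)*(0) + Gamma_pqq*(0)^2) = 2960/6717
d^2q/dtau^2 = -(Gamma_qpp*(-1)^2 + 2*Gamma_qpq*(-1)*(0) + Gamma_qqq*(0)^2) = 22496/20151


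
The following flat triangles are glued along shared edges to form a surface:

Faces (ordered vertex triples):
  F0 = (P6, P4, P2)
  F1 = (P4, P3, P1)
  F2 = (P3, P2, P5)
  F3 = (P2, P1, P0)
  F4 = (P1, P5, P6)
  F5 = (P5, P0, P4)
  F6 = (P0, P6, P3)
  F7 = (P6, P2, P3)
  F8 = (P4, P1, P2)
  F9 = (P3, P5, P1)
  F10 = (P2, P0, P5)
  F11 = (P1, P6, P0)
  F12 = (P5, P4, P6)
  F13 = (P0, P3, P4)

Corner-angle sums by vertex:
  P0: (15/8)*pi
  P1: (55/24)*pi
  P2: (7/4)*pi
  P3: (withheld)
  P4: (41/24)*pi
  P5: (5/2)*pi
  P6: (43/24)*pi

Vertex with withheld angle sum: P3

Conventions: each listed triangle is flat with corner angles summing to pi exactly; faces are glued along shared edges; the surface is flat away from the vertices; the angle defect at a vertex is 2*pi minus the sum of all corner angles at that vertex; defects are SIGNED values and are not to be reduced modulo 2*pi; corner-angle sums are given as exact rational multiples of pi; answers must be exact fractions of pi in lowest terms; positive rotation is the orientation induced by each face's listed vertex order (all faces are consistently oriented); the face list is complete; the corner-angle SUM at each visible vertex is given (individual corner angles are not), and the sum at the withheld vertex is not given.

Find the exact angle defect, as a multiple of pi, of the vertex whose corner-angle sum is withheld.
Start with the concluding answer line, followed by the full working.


Answer: defect(P3) = -pi/12

V = 7, E = 21, F = 14; chi = V - E + F = 0
Gauss-Bonnet: total defect = 2*pi*chi = 0; visible defects sum to pi/12


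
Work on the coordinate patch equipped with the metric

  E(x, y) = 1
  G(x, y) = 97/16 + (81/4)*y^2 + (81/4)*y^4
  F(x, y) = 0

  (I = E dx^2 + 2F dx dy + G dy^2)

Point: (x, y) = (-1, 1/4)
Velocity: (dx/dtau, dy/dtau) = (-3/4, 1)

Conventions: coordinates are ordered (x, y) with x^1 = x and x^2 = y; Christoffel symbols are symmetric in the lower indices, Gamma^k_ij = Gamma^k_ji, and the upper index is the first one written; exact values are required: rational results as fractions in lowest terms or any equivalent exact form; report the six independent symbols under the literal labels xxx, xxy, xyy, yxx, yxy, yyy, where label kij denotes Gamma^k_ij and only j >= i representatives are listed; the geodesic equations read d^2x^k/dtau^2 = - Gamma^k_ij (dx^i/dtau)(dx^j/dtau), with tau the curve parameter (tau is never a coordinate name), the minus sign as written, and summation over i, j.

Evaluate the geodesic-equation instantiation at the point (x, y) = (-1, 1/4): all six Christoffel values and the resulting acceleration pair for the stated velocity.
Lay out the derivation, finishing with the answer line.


E = 1, F = 0, G = 7585/1024 at the point
E_x = 0, E_y = 0, F_x = 0, F_y = 0, G_x = 0, G_y = 729/64
EG - F^2 = 7585/1024;  g^inv = (1024/7585) * [[7585/1024, 0], [0, 1]]
first-kind symbols [ij,l] = (1/2)(d_i g_jl + d_j g_il - d_l g_ij): [xx,x] = E_x/2 = 0, [xx,y] = F_x - E_y/2 = 0, [xy,x] = E_y/2 = 0, [xy,y] = G_x/2 = 0, [yy,x] = F_y - G_x/2 = 0, [yy,y] = G_y/2 = 729/128
Gamma^x_ij = (G*[ij,x] - F*[ij,y])/(EG - F^2), Gamma^y_ij = (E*[ij,y] - F*[ij,x])/(EG - F^2)
Gamma_xxx = 0, Gamma_xxy = 0, Gamma_xyy = 0, Gamma_yxx = 0, Gamma_yxy = 0, Gamma_yyy = 5832/7585
d^2x/dtau^2 = -(Gamma_xxx*(-3/4)^2 + 2*Gamma_xxy*(-3/4)*(1) + Gamma_xyy*(1)^2) = 0
d^2y/dtau^2 = -(Gamma_yxx*(-3/4)^2 + 2*Gamma_yxy*(-3/4)*(1) + Gamma_yyy*(1)^2) = -5832/7585

Answer: Gamma_xxx = 0, Gamma_xxy = 0, Gamma_xyy = 0, Gamma_yxx = 0, Gamma_yxy = 0, Gamma_yyy = 5832/7585; accelerations (d^2x/dtau^2, d^2y/dtau^2) = (0, -5832/7585)


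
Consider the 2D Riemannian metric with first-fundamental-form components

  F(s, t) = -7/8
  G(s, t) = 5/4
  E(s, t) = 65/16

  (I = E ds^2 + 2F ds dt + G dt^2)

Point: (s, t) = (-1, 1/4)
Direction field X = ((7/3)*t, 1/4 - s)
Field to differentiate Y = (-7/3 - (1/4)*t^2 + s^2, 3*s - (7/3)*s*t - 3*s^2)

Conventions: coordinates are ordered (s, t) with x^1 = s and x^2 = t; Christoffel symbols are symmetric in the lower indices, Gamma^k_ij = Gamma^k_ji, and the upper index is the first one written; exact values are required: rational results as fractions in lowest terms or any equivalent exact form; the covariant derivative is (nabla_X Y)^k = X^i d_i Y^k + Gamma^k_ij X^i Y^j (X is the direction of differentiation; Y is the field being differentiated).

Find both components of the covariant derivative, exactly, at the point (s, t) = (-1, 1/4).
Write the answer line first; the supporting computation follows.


Answer: (nabla_X Y)^s = -127/96, (nabla_X Y)^t = 1127/144

E = 65/16, F = -7/8, G = 5/4 at the point
E_s = 0, E_t = 0, F_s = 0, F_t = 0, G_s = 0, G_t = 0
EG - F^2 = 69/16;  g^inv = (16/69) * [[5/4, 7/8], [7/8, 65/16]]
first-kind symbols [ij,l] = (1/2)(d_i g_jl + d_j g_il - d_l g_ij): [ss,s] = E_s/2 = 0, [ss,t] = F_s - E_t/2 = 0, [st,s] = E_t/2 = 0, [st,t] = G_s/2 = 0, [tt,s] = F_t - G_s/2 = 0, [tt,t] = G_t/2 = 0
Gamma^s_ij = (G*[ij,s] - F*[ij,t])/(EG - F^2), Gamma^t_ij = (E*[ij,t] - F*[ij,s])/(EG - F^2)
Gamma_sss = 0, Gamma_sst = 0, Gamma_stt = 0, Gamma_tss = 0, Gamma_tst = 0, Gamma_ttt = 0
X = (7/12, 5/4), Y = (-259/192, -65/12) at the point


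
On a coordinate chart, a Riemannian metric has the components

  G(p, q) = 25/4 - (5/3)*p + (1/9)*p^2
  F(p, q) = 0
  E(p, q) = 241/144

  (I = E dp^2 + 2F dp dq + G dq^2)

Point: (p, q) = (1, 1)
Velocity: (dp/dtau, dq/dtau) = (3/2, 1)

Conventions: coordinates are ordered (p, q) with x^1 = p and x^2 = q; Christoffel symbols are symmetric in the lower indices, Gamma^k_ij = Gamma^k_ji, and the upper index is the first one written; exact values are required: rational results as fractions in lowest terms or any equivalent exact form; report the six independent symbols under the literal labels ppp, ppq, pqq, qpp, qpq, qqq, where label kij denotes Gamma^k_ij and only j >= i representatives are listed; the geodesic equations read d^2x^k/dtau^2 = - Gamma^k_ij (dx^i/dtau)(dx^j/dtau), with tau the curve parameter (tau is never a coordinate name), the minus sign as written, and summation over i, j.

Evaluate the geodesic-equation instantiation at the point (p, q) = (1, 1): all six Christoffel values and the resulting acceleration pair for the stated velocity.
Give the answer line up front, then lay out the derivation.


Answer: Gamma_ppp = 0, Gamma_ppq = 0, Gamma_pqq = 104/241, Gamma_qpp = 0, Gamma_qpq = -2/13, Gamma_qqq = 0; accelerations (d^2p/dtau^2, d^2q/dtau^2) = (-104/241, 6/13)

E = 241/144, F = 0, G = 169/36 at the point
E_p = 0, E_q = 0, F_p = 0, F_q = 0, G_p = -13/9, G_q = 0
EG - F^2 = 40729/5184;  g^inv = (5184/40729) * [[169/36, 0], [0, 241/144]]
first-kind symbols [ij,l] = (1/2)(d_i g_jl + d_j g_il - d_l g_ij): [pp,p] = E_p/2 = 0, [pp,q] = F_p - E_q/2 = 0, [pq,p] = E_q/2 = 0, [pq,q] = G_p/2 = -13/18, [qq,p] = F_q - G_p/2 = 13/18, [qq,q] = G_q/2 = 0
Gamma^p_ij = (G*[ij,p] - F*[ij,q])/(EG - F^2), Gamma^q_ij = (E*[ij,q] - F*[ij,p])/(EG - F^2)
Gamma_ppp = 0, Gamma_ppq = 0, Gamma_pqq = 104/241, Gamma_qpp = 0, Gamma_qpq = -2/13, Gamma_qqq = 0
d^2p/dtau^2 = -(Gamma_ppp*(3/2)^2 + 2*Gamma_ppq*(3/2)*(1) + Gamma_pqq*(1)^2) = -104/241
d^2q/dtau^2 = -(Gamma_qpp*(3/2)^2 + 2*Gamma_qpq*(3/2)*(1) + Gamma_qqq*(1)^2) = 6/13


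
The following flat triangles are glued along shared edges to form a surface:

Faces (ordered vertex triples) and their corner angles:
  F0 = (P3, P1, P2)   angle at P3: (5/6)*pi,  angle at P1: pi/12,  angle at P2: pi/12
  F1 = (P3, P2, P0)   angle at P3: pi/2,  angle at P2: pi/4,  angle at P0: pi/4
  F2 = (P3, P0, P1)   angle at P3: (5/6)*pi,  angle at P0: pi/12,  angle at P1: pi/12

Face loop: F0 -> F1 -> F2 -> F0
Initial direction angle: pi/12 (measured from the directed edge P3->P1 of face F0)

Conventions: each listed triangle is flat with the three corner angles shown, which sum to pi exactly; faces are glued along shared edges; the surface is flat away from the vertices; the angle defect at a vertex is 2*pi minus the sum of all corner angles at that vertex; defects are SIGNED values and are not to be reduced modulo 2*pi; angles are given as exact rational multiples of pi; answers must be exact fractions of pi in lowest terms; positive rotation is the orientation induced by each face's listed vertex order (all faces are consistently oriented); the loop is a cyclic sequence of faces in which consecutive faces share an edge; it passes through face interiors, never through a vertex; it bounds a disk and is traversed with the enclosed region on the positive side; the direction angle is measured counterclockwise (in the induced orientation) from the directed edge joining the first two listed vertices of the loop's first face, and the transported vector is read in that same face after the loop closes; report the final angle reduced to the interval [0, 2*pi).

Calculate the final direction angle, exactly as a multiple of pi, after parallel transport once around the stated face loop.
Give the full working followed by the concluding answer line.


enclosed vertex P3: corner angles sum to (13/6)*pi, defect = 2*pi - (13/6)*pi = -pi/6
transport around the loop rotates by the sum of enclosed defects; add to the initial angle mod 2*pi
final angle = pi/12 - pi/6 = (23/12)*pi (mod 2*pi)

Answer: final direction angle = (23/12)*pi


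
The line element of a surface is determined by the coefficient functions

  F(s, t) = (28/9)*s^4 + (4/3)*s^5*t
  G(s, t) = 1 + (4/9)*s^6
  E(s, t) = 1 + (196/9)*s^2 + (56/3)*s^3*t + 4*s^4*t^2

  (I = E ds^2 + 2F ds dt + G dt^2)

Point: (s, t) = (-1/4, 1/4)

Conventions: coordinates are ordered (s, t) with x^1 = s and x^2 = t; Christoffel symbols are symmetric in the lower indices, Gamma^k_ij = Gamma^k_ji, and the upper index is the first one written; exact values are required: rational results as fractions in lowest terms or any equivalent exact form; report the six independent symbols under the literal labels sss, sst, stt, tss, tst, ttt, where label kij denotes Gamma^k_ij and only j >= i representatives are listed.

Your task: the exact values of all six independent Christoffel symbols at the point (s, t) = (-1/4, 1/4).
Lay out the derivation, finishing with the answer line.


E = 21097/9216, F = 109/9216, G = 9217/9216 at the point
E_s = -5777/576, E_t = -109/384, F_s = -433/2304, F_t = -1/768, G_s = -1/384, G_t = 0
EG - F^2 = 10549/4608;  g^inv = (4608/10549) * [[9217/9216, -109/9216], [-109/9216, 21097/9216]]
first-kind symbols [ij,l] = (1/2)(d_i g_jl + d_j g_il - d_l g_ij): [ss,s] = E_s/2 = -5777/1152, [ss,t] = F_s - E_t/2 = -53/1152, [st,s] = E_t/2 = -109/768, [st,t] = G_s/2 = -1/768, [tt,s] = F_t - G_s/2 = 0, [tt,t] = G_t/2 = 0
Gamma^s_ij = (G*[ij,s] - F*[ij,t])/(EG - F^2), Gamma^t_ij = (E*[ij,t] - F*[ij,s])/(EG - F^2)

Answer: Gamma_sss = -23108/10549, Gamma_sst = -654/10549, Gamma_stt = 0, Gamma_tss = -212/10549, Gamma_tst = -6/10549, Gamma_ttt = 0


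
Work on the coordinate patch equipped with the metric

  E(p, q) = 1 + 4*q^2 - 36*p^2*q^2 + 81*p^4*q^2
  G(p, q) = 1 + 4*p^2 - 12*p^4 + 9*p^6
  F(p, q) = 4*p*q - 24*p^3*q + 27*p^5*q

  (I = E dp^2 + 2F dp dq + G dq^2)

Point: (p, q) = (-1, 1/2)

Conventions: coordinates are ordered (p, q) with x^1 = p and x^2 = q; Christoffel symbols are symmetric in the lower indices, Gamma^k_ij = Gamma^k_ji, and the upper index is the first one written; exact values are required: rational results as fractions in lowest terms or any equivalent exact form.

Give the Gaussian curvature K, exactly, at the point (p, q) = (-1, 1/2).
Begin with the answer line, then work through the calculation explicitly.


Answer: K = -784/3249

E = 53/4, F = -7/2, G = 2, EG - F^2 = 57/4 at the point
E_p = -63, E_q = 49, F_p = 67/2, F_q = -7, G_p = -14, G_q = 0
E_qq = 98, F_pq = 67, G_pp = 134
Compute both Brioschi determinants and normalise by (EG - F^2)^2.
M1 = [[-E_qq/2 + F_pq - G_pp/2, E_p/2, F_p - E_q/2], [F_q - G_p/2, E, F], [G_q/2, F, G]] = [[-49, -63/2, 9], [0, 53/4, -7/2], [0, -7/2, 2]]; det M1 = -2793/4
M2 = [[0, E_q/2, G_p/2], [E_q/2, E, F], [G_p/2, F, G]] = [[0, 49/2, -7], [49/2, 53/4, -7/2], [-7, -7/2, 2]]; det M2 = -2597/4
det M1 - det M2 = -49; K = -49 / (57/4)^2 = -784/3249


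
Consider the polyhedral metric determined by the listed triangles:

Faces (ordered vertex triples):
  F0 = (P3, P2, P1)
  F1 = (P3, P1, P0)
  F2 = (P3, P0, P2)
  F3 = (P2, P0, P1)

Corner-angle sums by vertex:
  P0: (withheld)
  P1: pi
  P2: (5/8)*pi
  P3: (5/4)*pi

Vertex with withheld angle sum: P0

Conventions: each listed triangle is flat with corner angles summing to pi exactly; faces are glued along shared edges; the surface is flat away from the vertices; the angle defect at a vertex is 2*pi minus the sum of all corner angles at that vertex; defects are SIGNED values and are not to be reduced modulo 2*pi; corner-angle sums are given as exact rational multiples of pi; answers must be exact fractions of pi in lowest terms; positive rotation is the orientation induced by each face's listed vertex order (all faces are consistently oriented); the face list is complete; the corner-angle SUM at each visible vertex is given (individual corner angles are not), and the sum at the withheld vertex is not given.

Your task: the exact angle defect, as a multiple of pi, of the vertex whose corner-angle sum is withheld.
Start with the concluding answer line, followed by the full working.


Answer: defect(P0) = (7/8)*pi

V = 4, E = 6, F = 4; chi = V - E + F = 2
Gauss-Bonnet: total defect = 2*pi*chi = 4*pi; visible defects sum to (25/8)*pi


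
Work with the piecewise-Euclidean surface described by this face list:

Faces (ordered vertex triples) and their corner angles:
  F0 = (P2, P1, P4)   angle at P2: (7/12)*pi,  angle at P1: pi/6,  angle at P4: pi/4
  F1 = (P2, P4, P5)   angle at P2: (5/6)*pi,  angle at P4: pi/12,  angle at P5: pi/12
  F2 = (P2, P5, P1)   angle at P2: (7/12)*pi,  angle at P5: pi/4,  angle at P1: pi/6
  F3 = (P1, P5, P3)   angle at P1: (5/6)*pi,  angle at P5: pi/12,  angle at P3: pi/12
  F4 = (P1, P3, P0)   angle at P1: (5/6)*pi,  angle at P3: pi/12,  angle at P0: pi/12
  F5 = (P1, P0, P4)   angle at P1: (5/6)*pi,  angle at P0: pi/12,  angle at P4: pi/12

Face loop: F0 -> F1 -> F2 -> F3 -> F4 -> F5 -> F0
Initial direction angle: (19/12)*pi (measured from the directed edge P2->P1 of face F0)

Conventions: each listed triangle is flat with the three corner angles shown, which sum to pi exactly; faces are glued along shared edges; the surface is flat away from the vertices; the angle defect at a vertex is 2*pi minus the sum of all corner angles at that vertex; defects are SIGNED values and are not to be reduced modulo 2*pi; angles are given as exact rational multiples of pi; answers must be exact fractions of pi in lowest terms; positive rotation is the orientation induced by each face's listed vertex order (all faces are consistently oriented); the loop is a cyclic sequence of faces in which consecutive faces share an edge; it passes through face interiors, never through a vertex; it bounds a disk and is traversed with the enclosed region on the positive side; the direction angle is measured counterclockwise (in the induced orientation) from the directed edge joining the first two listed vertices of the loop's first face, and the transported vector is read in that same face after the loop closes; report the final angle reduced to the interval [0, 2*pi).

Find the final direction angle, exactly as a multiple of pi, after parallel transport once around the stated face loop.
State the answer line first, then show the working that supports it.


Answer: final direction angle = (3/4)*pi

enclosed vertex P1: corner angles sum to (17/6)*pi, defect = 2*pi - (17/6)*pi = (-5/6)*pi
enclosed vertex P2: corner angles sum to 2*pi, defect = 2*pi - 2*pi = 0
summing the enclosed defects onto the initial angle, mod 2*pi in the induced orientation:
final angle = (19/12)*pi - (5/6)*pi = (3/4)*pi (mod 2*pi)


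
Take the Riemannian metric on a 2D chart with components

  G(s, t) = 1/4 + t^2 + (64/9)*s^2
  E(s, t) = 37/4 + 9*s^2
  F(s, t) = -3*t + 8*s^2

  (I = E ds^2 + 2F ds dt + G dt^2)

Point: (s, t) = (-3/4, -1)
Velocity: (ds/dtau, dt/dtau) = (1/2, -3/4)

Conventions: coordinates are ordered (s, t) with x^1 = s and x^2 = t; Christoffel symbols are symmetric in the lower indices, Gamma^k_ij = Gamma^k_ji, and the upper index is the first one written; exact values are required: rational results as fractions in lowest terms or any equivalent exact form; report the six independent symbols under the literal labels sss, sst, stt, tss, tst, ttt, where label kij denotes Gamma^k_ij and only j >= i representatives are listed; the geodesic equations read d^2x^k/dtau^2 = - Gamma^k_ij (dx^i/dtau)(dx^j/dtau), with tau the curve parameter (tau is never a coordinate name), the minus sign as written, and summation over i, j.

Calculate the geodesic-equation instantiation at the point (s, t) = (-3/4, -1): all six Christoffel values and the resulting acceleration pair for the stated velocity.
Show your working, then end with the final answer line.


E = 229/16, F = 15/2, G = 21/4 at the point
E_s = -27/2, E_t = 0, F_s = -12, F_t = -3, G_s = -32/3, G_t = -2
EG - F^2 = 1209/64;  g^inv = (64/1209) * [[21/4, -15/2], [-15/2, 229/16]]
first-kind symbols [ij,l] = (1/2)(d_i g_jl + d_j g_il - d_l g_ij): [ss,s] = E_s/2 = -27/4, [ss,t] = F_s - E_t/2 = -12, [st,s] = E_t/2 = 0, [st,t] = G_s/2 = -16/3, [tt,s] = F_t - G_s/2 = 7/3, [tt,t] = G_t/2 = -1
Gamma^s_ij = (G*[ij,s] - F*[ij,t])/(EG - F^2), Gamma^t_ij = (E*[ij,t] - F*[ij,s])/(EG - F^2)
Gamma_sss = 1164/403, Gamma_sst = 2560/1209, Gamma_stt = 1264/1209, Gamma_tss = -2584/403, Gamma_tst = -14656/3627, Gamma_ttt = -2036/1209
d^2s/dtau^2 = -(Gamma_sss*(1/2)^2 + 2*Gamma_sst*(1/2)*(-3/4) + Gamma_stt*(-3/4)^2) = 112/403
d^2t/dtau^2 = -(Gamma_tss*(1/2)^2 + 2*Gamma_tst*(1/2)*(-3/4) + Gamma_ttt*(-3/4)^2) = -2323/4836

Answer: Gamma_sss = 1164/403, Gamma_sst = 2560/1209, Gamma_stt = 1264/1209, Gamma_tss = -2584/403, Gamma_tst = -14656/3627, Gamma_ttt = -2036/1209; accelerations (d^2s/dtau^2, d^2t/dtau^2) = (112/403, -2323/4836)


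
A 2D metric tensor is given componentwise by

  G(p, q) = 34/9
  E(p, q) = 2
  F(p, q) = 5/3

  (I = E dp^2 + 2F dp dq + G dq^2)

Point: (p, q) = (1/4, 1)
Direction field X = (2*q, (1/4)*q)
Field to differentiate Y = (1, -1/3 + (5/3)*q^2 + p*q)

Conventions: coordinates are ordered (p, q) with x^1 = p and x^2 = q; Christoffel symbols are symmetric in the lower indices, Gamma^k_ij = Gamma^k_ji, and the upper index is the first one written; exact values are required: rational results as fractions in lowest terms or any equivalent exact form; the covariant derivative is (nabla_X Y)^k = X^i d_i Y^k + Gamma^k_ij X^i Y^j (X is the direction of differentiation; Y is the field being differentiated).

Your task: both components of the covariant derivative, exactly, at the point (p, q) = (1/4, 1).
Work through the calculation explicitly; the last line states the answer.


E = 2, F = 5/3, G = 34/9 at the point
E_p = 0, E_q = 0, F_p = 0, F_q = 0, G_p = 0, G_q = 0
EG - F^2 = 43/9;  g^inv = (9/43) * [[34/9, -5/3], [-5/3, 2]]
first-kind symbols [ij,l] = (1/2)(d_i g_jl + d_j g_il - d_l g_ij): [pp,p] = E_p/2 = 0, [pp,q] = F_p - E_q/2 = 0, [pq,p] = E_q/2 = 0, [pq,q] = G_p/2 = 0, [qq,p] = F_q - G_p/2 = 0, [qq,q] = G_q/2 = 0
Gamma^p_ij = (G*[ij,p] - F*[ij,q])/(EG - F^2), Gamma^q_ij = (E*[ij,q] - F*[ij,p])/(EG - F^2)
Gamma_ppp = 0, Gamma_ppq = 0, Gamma_pqq = 0, Gamma_qpp = 0, Gamma_qpq = 0, Gamma_qqq = 0
X = (2, 1/4), Y = (1, 19/12) at the point

Answer: (nabla_X Y)^p = 0, (nabla_X Y)^q = 139/48


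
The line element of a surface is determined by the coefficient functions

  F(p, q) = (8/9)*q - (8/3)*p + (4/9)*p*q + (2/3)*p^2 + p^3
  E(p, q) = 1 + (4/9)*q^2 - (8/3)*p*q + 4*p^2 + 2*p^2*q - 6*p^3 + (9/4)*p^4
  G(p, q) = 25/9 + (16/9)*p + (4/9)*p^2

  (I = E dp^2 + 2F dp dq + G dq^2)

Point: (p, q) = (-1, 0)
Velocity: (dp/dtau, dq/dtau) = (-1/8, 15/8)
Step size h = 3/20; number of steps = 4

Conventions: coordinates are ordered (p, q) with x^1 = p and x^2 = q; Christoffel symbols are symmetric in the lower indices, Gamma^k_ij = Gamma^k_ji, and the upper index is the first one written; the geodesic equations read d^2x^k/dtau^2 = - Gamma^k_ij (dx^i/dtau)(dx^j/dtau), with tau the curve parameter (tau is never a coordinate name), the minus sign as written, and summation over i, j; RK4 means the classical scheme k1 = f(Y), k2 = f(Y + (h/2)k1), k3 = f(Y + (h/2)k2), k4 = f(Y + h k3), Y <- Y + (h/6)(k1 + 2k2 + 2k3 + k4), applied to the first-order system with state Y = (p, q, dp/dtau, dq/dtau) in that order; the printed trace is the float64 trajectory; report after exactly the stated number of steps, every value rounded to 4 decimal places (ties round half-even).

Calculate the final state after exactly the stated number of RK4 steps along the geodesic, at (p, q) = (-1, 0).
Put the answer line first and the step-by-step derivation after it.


Answer: p = -1.0608, q = 1.1274, dp/dtau = -0.0826, dq/dtau = 1.8820

f(Y) = (dp/dtau, dq/dtau, -Gamma^p_ij Y'^i Y'^j, -Gamma^q_ij Y'^i Y'^j) with the Gammas evaluated at the stage position; h = 0.150000; intermediate values shown to 6 dp
step 0: p = -1.0000, q = 0.0000, dp/dtau = -0.1250, dq/dtau = 1.8750
step 1:
  k1: at (p, q) = (-1.000000, 0.000000), (dp/dtau, dq/dtau) = (-0.125000, 1.875000); Gamma_ppp = -1.277890, Gamma_ppq = 0.170385, Gamma_pqq = 0.000000, Gamma_qpp = -0.243408, Gamma_qpq = 0.032454, Gamma_qqq = 0.000000; k1 = (-0.125000, 1.875000, 0.099835, 0.019016)
  k2: at (p, q) = (-1.009375, 0.140625), (dp/dtau, dq/dtau) = (-0.117512, 1.876426); Gamma_ppp = -1.246059, Gamma_ppq = 0.165212, Gamma_pqq = 0.000000, Gamma_qpp = -0.226029, Gamma_qpq = 0.029969, Gamma_qqq = 0.000000; k2 = (-0.117512, 1.876426, 0.090067, 0.016338)
  k3: at (p, q) = (-1.008813, 0.140732), (dp/dtau, dq/dtau) = (-0.118245, 1.876225); Gamma_ppp = -1.246358, Gamma_ppq = 0.165307, Gamma_pqq = 0.000000, Gamma_qpp = -0.226383, Gamma_qpq = 0.030026, Gamma_qqq = 0.000000; k3 = (-0.118245, 1.876225, 0.090774, 0.016488)
  k4: at (p, q) = (-1.017737, 0.281434), (dp/dtau, dq/dtau) = (-0.111384, 1.877473); Gamma_ppp = -1.216148, Gamma_ppq = 0.160446, Gamma_pqq = 0.000000, Gamma_qpp = -0.210864, Gamma_qpq = 0.027819, Gamma_qqq = 0.000000; k4 = (-0.111384, 1.877473, 0.082193, 0.014251)
  Y <- Y + (h/6)(k1 + 2k2 + 2k3 + k4): p = -1.0177, q = 0.2814, dp/dtau = -0.1114, dq/dtau = 1.8775
step 2:
  k1: at (p, q) = (-1.017697, 0.281444), (dp/dtau, dq/dtau) = (-0.111407, 1.877473); Gamma_ppp = -1.216167, Gamma_ppq = 0.160452, Gamma_pqq = 0.000000, Gamma_qpp = -0.210886, Gamma_qpq = 0.027823, Gamma_qqq = 0.000000; k1 = (-0.111407, 1.877473, 0.082216, 0.014256)
  k2: at (p, q) = (-1.026053, 0.422255), (dp/dtau, dq/dtau) = (-0.105241, 1.878542); Gamma_ppp = -1.187567, Gamma_ppq = 0.155905, Gamma_pqq = 0.000000, Gamma_qpp = -0.197068, Gamma_qpq = 0.025871, Gamma_qqq = 0.000000; k2 = (-0.105241, 1.878542, 0.074798, 0.012412)
  k3: at (p, q) = (-1.025591, 0.422335), (dp/dtau, dq/dtau) = (-0.105797, 1.878404); Gamma_ppp = -1.187792, Gamma_ppq = 0.155977, Gamma_pqq = 0.000000, Gamma_qpp = -0.197315, Gamma_qpq = 0.025911, Gamma_qqq = 0.000000; k3 = (-0.105797, 1.878404, 0.075290, 0.012507)
  k4: at (p, q) = (-1.033567, 0.563205), (dp/dtau, dq/dtau) = (-0.100114, 1.879349); Gamma_ppp = -1.160612, Gamma_ppq = 0.151693, Gamma_pqq = 0.000000, Gamma_qpp = -0.184863, Gamma_qpq = 0.024162, Gamma_qqq = 0.000000; k4 = (-0.100114, 1.879349, 0.068714, 0.010945)
  Y <- Y + (h/6)(k1 + 2k2 + 2k3 + k4): p = -1.0335, q = 0.5632, dp/dtau = -0.1001, dq/dtau = 1.8793
step 3:
  k1: at (p, q) = (-1.033537, 0.563212), (dp/dtau, dq/dtau) = (-0.100130, 1.879349); Gamma_ppp = -1.160626, Gamma_ppq = 0.151698, Gamma_pqq = 0.000000, Gamma_qpp = -0.184877, Gamma_qpq = 0.024164, Gamma_qqq = 0.000000; k1 = (-0.100130, 1.879349, 0.068729, 0.010948)
  k2: at (p, q) = (-1.041047, 0.704163), (dp/dtau, dq/dtau) = (-0.094975, 1.880170); Gamma_ppp = -1.134834, Gamma_ppq = 0.147674, Gamma_pqq = 0.000000, Gamma_qpp = -0.173681, Gamma_qpq = 0.022601, Gamma_qqq = 0.000000; k2 = (-0.094975, 1.880170, 0.062977, 0.009638)
  k3: at (p, q) = (-1.040661, 0.704225), (dp/dtau, dq/dtau) = (-0.095406, 1.880072); Gamma_ppp = -1.135005, Gamma_ppq = 0.147730, Gamma_pqq = 0.000000, Gamma_qpp = -0.173858, Gamma_qpq = 0.022629, Gamma_qqq = 0.000000; k3 = (-0.095406, 1.880072, 0.063328, 0.009700)
  k4: at (p, q) = (-1.047848, 0.845223), (dp/dtau, dq/dtau) = (-0.090630, 1.880804); Gamma_ppp = -1.110448, Gamma_ppq = 0.143928, Gamma_pqq = 0.000000, Gamma_qpp = -0.163690, Gamma_qpq = 0.021216, Gamma_qqq = 0.000000; k4 = (-0.090630, 1.880804, 0.058188, 0.008578)
  Y <- Y + (h/6)(k1 + 2k2 + 2k3 + k4): p = -1.0478, q = 0.8452, dp/dtau = -0.0906, dq/dtau = 1.8808
step 4:
  k1: at (p, q) = (-1.047825, 0.845228), (dp/dtau, dq/dtau) = (-0.090641, 1.880804); Gamma_ppp = -1.110458, Gamma_ppq = 0.143931, Gamma_pqq = 0.000000, Gamma_qpp = -0.163700, Gamma_qpq = 0.021218, Gamma_qqq = 0.000000; k1 = (-0.090641, 1.880804, 0.058198, 0.008579)
  k2: at (p, q) = (-1.054624, 0.986288), (dp/dtau, dq/dtau) = (-0.086277, 1.881447); Gamma_ppp = -1.087095, Gamma_ppq = 0.140346, Gamma_pqq = 0.000000, Gamma_qpp = -0.154481, Gamma_qpq = 0.019944, Gamma_qqq = 0.000000; k2 = (-0.086277, 1.881447, 0.053655, 0.007625)
  k3: at (p, q) = (-1.054296, 0.986337), (dp/dtau, dq/dtau) = (-0.086617, 1.881376); Gamma_ppp = -1.087227, Gamma_ppq = 0.140390, Gamma_pqq = 0.000000, Gamma_qpp = -0.154611, Gamma_qpq = 0.019964, Gamma_qqq = 0.000000; k3 = (-0.086617, 1.881376, 0.053913, 0.007667)
  k4: at (p, q) = (-1.060818, 1.127435), (dp/dtau, dq/dtau) = (-0.082555, 1.881954); Gamma_ppp = -1.064936, Gamma_ppq = 0.136992, Gamma_pqq = 0.000000, Gamma_qpp = -0.146183, Gamma_qpq = 0.018805, Gamma_qqq = 0.000000; k4 = (-0.082555, 1.881954, 0.049825, 0.006839)
  Y <- Y + (h/6)(k1 + 2k2 + 2k3 + k4): p = -1.0608, q = 1.1274, dp/dtau = -0.0826, dq/dtau = 1.8820
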